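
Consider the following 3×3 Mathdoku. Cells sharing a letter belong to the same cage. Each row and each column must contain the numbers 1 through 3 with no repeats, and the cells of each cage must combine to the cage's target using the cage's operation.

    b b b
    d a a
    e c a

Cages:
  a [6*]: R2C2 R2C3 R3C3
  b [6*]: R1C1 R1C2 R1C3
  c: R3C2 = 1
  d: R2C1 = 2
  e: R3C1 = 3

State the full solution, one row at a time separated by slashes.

1 2 3 / 2 3 1 / 3 1 2

Cage d is a single given cell; hence R2C1 = 2.
Cage e is given, leaving R3C1 = 3.
Cage c is a single given cell, so R3C2 = 1.
Row 3 already has 1, which forces R3C3 = 2.
Column 1 already has 3, leaving R1C1 = 1.
The 3 cells of cage b must have product 6, so R1C2 = 2.
Cage b needs product 6, which forces R1C3 = 3.
Column 2 already has 1; hence R2C2 = 3.
Cage a needs product 6, which forces R2C3 = 1.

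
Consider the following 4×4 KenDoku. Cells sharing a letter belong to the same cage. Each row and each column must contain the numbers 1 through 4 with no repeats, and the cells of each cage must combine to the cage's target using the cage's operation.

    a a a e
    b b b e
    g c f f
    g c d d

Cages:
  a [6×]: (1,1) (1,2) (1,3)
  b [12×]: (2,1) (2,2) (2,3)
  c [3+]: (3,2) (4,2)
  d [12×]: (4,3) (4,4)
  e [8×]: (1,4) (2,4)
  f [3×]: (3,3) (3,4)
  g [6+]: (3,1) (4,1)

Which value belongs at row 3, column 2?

In row 1, 4 can only go at (1,4), so (1,4) = 4.
Column 4 now contains 4, so (2,4) = 2.
The two cells of cage d must have product 12, which forces (4,3) = 4.
Column 4 now contains 4, so (4,4) = 3.
Cage g's pair has sum 6; hence (3,1) = 4.
Cage f's pair has product 3; hence (3,3) = 3.
Column 4 already has 3; hence (3,4) = 1.
4 is placed in row 4, leaving (4,1) = 2.
Row 4 now contains 2, leaving (4,2) = 1.
Cage b needs product 12, so (2,1) = 3.
The 3 cells of cage b must have product 12, which forces (2,2) = 4.
Column 3 now contains 3, leaving (2,3) = 1.
Row 3 already has 1; hence (3,2) = 2.
Column 1 now contains 3; hence (1,1) = 1.
Column 2 now contains 2, leaving (1,2) = 3.
Column 3 now contains 1, leaving (1,3) = 2.
Completed grid: 1 3 2 4 / 3 4 1 2 / 4 2 3 1 / 2 1 4 3.

2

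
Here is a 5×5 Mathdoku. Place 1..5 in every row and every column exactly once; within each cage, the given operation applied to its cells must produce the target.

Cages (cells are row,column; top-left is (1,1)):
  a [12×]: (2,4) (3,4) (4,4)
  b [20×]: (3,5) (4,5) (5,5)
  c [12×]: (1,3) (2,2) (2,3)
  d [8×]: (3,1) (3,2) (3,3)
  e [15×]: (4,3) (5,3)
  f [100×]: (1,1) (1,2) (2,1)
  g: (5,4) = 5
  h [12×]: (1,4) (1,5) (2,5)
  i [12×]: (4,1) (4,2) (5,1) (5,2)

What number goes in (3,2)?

Cage f needs product 100, so (1,1) = 4.
Cage f has product 100, leaving (1,2) = 5.
Cage f has product 100, which forces (2,1) = 5.
Cage g is a single given cell, so (5,4) = 5.
The two cells of cage e must have product 15, leaving (4,3) = 5.
5 is placed in row 5, so (5,3) = 3.
Cage c has product 12; hence (1,3) = 1.
Row 1 already has 1; hence (1,5) = 3.
Cage c needs product 12, which forces (2,2) = 3.
Cage c has product 12, so (2,3) = 4.
4 is placed in row 2; hence (2,4) = 1.
4 is placed in row 2, which forces (2,5) = 2.
Column 3 already has 4, leaving (3,3) = 2.
Cage b needs product 20; hence (3,5) = 5.
Row 1 already has 3, so (1,4) = 2.
Row 3 already has 2, leaving (3,1) = 1.
Cage d needs product 8, which forces (3,2) = 4.
Row 3 already has 4; hence (3,4) = 3.
The 4 cells of cage i must have product 12, leaving (4,1) = 3.
Column 4 already has 3, so (4,4) = 4.
4 is placed in row 4; hence (4,5) = 1.
Column 1 already has 1, which forces (5,1) = 2.
4 is placed in column 2, which forces (5,2) = 1.
Column 5 now contains 1, so (5,5) = 4.
Row 4 now contains 1, leaving (4,2) = 2.
Filled in: 4 5 1 2 3 / 5 3 4 1 2 / 1 4 2 3 5 / 3 2 5 4 1 / 2 1 3 5 4.

4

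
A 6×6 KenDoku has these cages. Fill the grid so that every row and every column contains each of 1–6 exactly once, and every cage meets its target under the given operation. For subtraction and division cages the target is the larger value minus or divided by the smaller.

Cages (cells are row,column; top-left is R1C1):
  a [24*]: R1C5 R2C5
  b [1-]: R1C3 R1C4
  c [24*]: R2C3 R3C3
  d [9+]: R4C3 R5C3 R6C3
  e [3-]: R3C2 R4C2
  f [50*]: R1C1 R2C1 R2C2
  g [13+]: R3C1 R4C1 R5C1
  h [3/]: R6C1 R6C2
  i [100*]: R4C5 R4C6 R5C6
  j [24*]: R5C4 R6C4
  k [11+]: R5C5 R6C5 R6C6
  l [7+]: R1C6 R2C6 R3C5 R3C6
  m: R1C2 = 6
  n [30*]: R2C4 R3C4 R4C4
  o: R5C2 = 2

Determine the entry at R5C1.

Cage f needs product 50, so R1C1 = 5.
M is a freebie; hence R1C2 = 6.
Row 1 already has 6, leaving R1C5 = 4.
The 3 cells of cage f must have product 50, which forces R2C1 = 2.
Cage f needs product 50, leaving R2C2 = 5.
Column 5 already has 4, so R2C5 = 6.
Cage l has sum 7, which forces R3C5 = 1.
Cage i has product 100, so R4C5 = 5.
Cage i has product 100; hence R4C6 = 4.
Cage o is a single given cell, which forces R5C2 = 2.
2 is placed in row 5, so R5C5 = 3.
Cage i needs product 100, which forces R5C6 = 5.
3 is placed in column 5, leaving R6C5 = 2.
6 is placed in row 2; hence R2C3 = 4.
The two cells of cage e must have difference 3; hence R3C2 = 4.
Cage c needs two cells with product 24, which forces R3C3 = 6.
Cage n needs product 30, so R3C4 = 5.
Cage e's pair has difference 3, so R4C2 = 1.
Column 3 now contains 6, leaving R5C3 = 1.
1 is placed in column 2, leaving R6C2 = 3.
3 is placed in row 6; hence R6C3 = 5.
Cage k has sum 11, so R6C6 = 6.
6 is placed in row 3, which forces R3C1 = 3.
Row 3 now contains 3, so R3C6 = 2.
The 3 cells of cage g must have sum 13, leaving R4C1 = 6.
The 3 cells of cage d must have sum 9; hence R4C3 = 3.
Row 4 already has 6, so R4C4 = 2.
Cage g has sum 13, so R5C1 = 4.
Cage j's pair has product 24, leaving R5C4 = 6.
3 is placed in row 6; hence R6C1 = 1.
Row 6 now contains 6, so R6C4 = 4.
Column 3 now contains 3, which forces R1C3 = 2.
Cage n has product 30, so R2C4 = 3.
Row 2 now contains 3, leaving R2C6 = 1.
Column 4 now contains 3, so R1C4 = 1.
Column 6 already has 1, leaving R1C6 = 3.
The full grid is 5 6 2 1 4 3 / 2 5 4 3 6 1 / 3 4 6 5 1 2 / 6 1 3 2 5 4 / 4 2 1 6 3 5 / 1 3 5 4 2 6.

4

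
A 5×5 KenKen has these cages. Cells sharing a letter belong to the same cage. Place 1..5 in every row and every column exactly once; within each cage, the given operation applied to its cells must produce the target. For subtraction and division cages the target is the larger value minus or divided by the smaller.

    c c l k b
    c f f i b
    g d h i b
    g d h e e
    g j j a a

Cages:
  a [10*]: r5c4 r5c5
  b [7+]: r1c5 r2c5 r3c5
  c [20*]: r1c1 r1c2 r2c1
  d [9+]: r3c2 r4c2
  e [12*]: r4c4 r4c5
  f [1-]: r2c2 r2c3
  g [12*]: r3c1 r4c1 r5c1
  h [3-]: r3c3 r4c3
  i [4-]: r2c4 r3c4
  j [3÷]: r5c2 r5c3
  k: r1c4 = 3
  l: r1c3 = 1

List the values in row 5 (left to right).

Cage l is a single given cell, leaving r1c3 = 1.
Cage k is a single given cell, which forces r1c4 = 3.
Column 4 now contains 3; hence r4c4 = 4.
4 is placed in row 4, so r4c5 = 3.
1 is placed in column 3, so r5c3 = 3.
Cage g has product 12, so r3c1 = 3.
The two cells of cage d must have sum 9, which forces r3c2 = 4.
Row 4 now contains 3; hence r4c1 = 1.
4 is placed in row 4; hence r4c2 = 5.
Row 4 now contains 5, leaving r4c3 = 2.
Cage g has product 12, leaving r5c1 = 4.
3 is placed in row 5, so r5c2 = 1.
Column 1 now contains 4, leaving r1c1 = 5.
Column 2 now contains 5; hence r1c2 = 2.
2 is placed in row 1, which forces r1c5 = 4.
Column 1 now contains 1, which forces r2c1 = 2.
Column 2 now contains 1, so r2c2 = 3.
The two cells of cage f must have difference 1, which forces r2c3 = 4.
Row 2 now contains 2, leaving r2c5 = 1.
2 is placed in column 3, leaving r3c3 = 5.
5 is placed in row 3, leaving r3c4 = 1.
1 is placed in column 5, so r3c5 = 2.
Column 5 already has 2; hence r5c5 = 5.
1 is placed in row 2, which forces r2c4 = 5.
5 is placed in row 5, which forces r5c4 = 2.
Filled in: 5 2 1 3 4 / 2 3 4 5 1 / 3 4 5 1 2 / 1 5 2 4 3 / 4 1 3 2 5.

4 1 3 2 5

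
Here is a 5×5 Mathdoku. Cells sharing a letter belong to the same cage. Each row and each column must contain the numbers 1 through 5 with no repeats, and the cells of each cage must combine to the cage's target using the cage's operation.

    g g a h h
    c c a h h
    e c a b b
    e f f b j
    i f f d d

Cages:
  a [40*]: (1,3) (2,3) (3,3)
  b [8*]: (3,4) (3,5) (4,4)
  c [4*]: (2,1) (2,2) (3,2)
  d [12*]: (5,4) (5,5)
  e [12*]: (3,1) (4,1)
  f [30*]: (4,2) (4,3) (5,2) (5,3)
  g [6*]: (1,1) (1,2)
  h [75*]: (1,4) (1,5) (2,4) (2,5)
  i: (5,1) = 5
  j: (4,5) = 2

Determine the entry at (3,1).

Cage j is given, which forces (4,5) = 2.
Cage i is a single given cell; hence (5,1) = 5.
Cage b has product 8; hence (3,4) = 2.
The 3 cells of cage c must have product 4; hence (2,1) = 1.
Cage c has product 4, which forces (2,2) = 4.
Row 3 now contains 2, so (3,2) = 1.
Row 3 now contains 1, leaving (3,5) = 4.
Column 5 already has 4, which forces (5,5) = 3.
Cage a has product 40, leaving (1,3) = 4.
The 4 cells of cage h must have product 75, leaving (1,4) = 5.
The 4 cells of cage h must have product 75, which forces (1,5) = 1.
Cage a has product 40, which forces (2,3) = 2.
Cage h has product 75, so (2,4) = 3.
3 is placed in column 5, leaving (2,5) = 5.
Row 3 now contains 4; hence (3,1) = 3.
Row 3 now contains 4; hence (3,3) = 5.
Cage e's pair has product 12, so (4,1) = 4.
Column 3 now contains 5, which forces (4,3) = 3.
Cage b has product 8; hence (4,4) = 1.
3 is placed in row 5, so (5,2) = 2.
The 4 cells of cage f must have product 30, which forces (5,3) = 1.
3 is placed in row 5, so (5,4) = 4.
Column 1 now contains 3, so (1,1) = 2.
Column 2 already has 2, so (1,2) = 3.
3 is placed in row 4, which forces (4,2) = 5.
Filled in: 2 3 4 5 1 / 1 4 2 3 5 / 3 1 5 2 4 / 4 5 3 1 2 / 5 2 1 4 3.

3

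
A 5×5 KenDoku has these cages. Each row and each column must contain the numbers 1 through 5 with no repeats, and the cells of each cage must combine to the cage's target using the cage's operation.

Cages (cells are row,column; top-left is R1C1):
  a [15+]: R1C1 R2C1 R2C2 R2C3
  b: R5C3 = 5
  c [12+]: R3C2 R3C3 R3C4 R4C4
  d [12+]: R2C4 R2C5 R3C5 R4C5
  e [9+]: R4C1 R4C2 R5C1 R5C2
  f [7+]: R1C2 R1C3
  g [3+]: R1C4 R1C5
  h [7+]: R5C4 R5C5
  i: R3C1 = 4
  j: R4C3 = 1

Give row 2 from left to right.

3 5 2 1 4

Cage i is a single given cell, leaving R3C1 = 4.
J is a freebie, leaving R4C3 = 1.
Cage b is a single given cell, leaving R5C3 = 5.
The only place for 5 in row 4 is R4C5.
The only place for 2 in row 5 is R5C2.
The 4 cells of cage e must have sum 9, leaving R4C1 = 2.
Cage e needs sum 9; hence R4C2 = 4.
Row 4 now contains 4, so R4C4 = 3.
Cage e needs sum 9, leaving R5C1 = 1.
3 is placed in column 4; hence R5C4 = 4.
Row 5 already has 4; hence R5C5 = 3.
Cage d has sum 12, so R2C5 = 4.
The 4 cells of cage c must have sum 12; hence R3C3 = 3.
The 4 cells of cage a must have sum 15, which forces R1C1 = 5.
5 is placed in row 1, so R1C2 = 3.
Cage a has sum 15; hence R2C1 = 3.
Cage a has sum 15, leaving R2C2 = 5.
Row 2 now contains 4; hence R2C3 = 2.
Row 2 now contains 2; hence R2C4 = 1.
Column 2 already has 5; hence R3C2 = 1.
Column 4 now contains 1, leaving R3C4 = 5.
Row 3 already has 1, leaving R3C5 = 2.
Column 3 now contains 2, leaving R1C3 = 4.
Column 4 now contains 1; hence R1C4 = 2.
2 is placed in column 5, which forces R1C5 = 1.
The full grid is 5 3 4 2 1 / 3 5 2 1 4 / 4 1 3 5 2 / 2 4 1 3 5 / 1 2 5 4 3.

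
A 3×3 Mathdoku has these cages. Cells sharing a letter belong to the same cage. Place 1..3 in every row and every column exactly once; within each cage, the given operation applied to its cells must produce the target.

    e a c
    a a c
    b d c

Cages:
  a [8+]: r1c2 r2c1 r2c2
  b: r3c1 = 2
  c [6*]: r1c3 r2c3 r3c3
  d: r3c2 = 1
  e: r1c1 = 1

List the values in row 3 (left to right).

2 1 3

Cage e is a single given cell, so r1c1 = 1.
Cage a has sum 8, so r1c2 = 3.
3 is placed in row 1, so r1c3 = 2.
The 3 cells of cage a must have sum 8, leaving r2c1 = 3.
Cage a needs sum 8; hence r2c2 = 2.
Row 2 now contains 3; hence r2c3 = 1.
B is a freebie, leaving r3c1 = 2.
Cage d is a single given cell; hence r3c2 = 1.
1 is placed in column 3, so r3c3 = 3.
Completed grid: 1 3 2 / 3 2 1 / 2 1 3.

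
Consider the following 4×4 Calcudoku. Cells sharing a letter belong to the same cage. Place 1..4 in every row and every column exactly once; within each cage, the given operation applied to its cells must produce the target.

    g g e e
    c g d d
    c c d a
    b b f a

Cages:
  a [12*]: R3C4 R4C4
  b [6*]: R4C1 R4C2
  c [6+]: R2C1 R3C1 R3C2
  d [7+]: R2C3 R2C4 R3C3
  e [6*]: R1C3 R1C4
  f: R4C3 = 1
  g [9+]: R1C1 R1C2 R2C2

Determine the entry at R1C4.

2

F is a freebie, leaving R4C3 = 1.
The only place for 1 in row 1 is R1C2.
Cage g needs sum 9; hence R1C1 = 4.
Cage g needs sum 9, leaving R2C2 = 4.
The only place for 1 in row 3 is R3C1.
Row 2 needs a 1, and only R2C4 is open for it.
The 3 cells of cage d must have sum 7, so R2C3 = 2.
Cage d needs sum 7, so R3C3 = 4.
Row 3 already has 4, so R3C4 = 3.
3 is placed in column 4; hence R4C4 = 4.
Column 3 already has 2, which forces R1C3 = 3.
3 is placed in column 4; hence R1C4 = 2.
2 is placed in row 2, which forces R2C1 = 3.
Row 3 already has 3, leaving R3C2 = 2.
3 is placed in column 1; hence R4C1 = 2.
Column 2 already has 2, which forces R4C2 = 3.
The full grid is 4 1 3 2 / 3 4 2 1 / 1 2 4 3 / 2 3 1 4.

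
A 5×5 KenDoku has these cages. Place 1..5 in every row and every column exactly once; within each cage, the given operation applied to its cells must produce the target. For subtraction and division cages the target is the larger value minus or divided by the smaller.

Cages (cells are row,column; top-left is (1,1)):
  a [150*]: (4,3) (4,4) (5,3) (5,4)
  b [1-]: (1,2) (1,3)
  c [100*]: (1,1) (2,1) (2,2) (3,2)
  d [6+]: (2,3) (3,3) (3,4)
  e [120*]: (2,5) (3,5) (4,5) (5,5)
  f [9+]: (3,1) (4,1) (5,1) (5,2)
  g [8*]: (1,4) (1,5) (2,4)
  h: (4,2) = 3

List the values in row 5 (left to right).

4 1 5 3 2

Cage h is given, leaving (4,2) = 3.
The only place for 3 in row 1 is (1,3).
The 4 cells of cage a must have product 150, leaving (4,3) = 2.
Cage a needs product 150, so (4,4) = 5.
Row 4 already has 5, leaving (4,5) = 4.
Column 3 now contains 3, which forces (5,3) = 5.
Cage a has product 150; hence (5,4) = 3.
Row 5 already has 3, leaving (5,5) = 2.
2 is placed in column 5, leaving (1,5) = 1.
2 is placed in column 3, which forces (2,3) = 1.
The 4 cells of cage f must have sum 9; hence (3,1) = 3.
The 3 cells of cage d must have sum 6; hence (3,3) = 4.
Column 4 now contains 3, so (3,4) = 1.
3 is placed in row 3, which forces (3,5) = 5.
Row 4 now contains 4; hence (4,1) = 1.
The 4 cells of cage f must have sum 9, so (5,1) = 4.
Row 5 now contains 2; hence (5,2) = 1.
The 4 cells of cage c must have product 100, leaving (1,1) = 5.
Cage c has product 100, leaving (2,1) = 2.
Cage c has product 100; hence (2,2) = 5.
Row 2 already has 2, so (2,4) = 4.
Column 5 now contains 5; hence (2,5) = 3.
Row 3 already has 5, so (3,2) = 2.
2 is placed in column 2, leaving (1,2) = 4.
4 is placed in column 4, so (1,4) = 2.
The full grid is 5 4 3 2 1 / 2 5 1 4 3 / 3 2 4 1 5 / 1 3 2 5 4 / 4 1 5 3 2.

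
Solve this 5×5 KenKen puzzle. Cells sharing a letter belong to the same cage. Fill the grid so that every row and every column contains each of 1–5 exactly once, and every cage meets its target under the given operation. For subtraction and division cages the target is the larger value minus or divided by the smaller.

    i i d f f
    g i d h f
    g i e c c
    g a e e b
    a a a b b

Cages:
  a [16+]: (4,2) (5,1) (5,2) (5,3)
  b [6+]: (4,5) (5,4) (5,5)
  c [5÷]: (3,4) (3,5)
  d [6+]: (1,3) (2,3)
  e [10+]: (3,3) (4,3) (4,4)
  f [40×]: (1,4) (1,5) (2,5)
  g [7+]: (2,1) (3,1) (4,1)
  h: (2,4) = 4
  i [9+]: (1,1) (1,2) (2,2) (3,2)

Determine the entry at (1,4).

2

Cage h is a single given cell; hence (2,4) = 4.
Cage f has product 40, leaving (1,5) = 4.
The only place for 3 in row 2 is (2,2).
Cage i needs sum 9, which forces (1,1) = 3.
In row 3, 3 can only go at (3,3), so (3,3) = 3.
The 4 cells of cage a must have sum 16, which forces (4,2) = 5.
Cage e has sum 10; hence (4,3) = 4.
The 3 cells of cage e must have sum 10, which forces (4,4) = 3.
Cage g has sum 7; hence (3,1) = 4.
The 3 cells of cage b must have sum 6, so (5,5) = 3.
Cage a has sum 16, leaving (5,2) = 4.
Row 3 needs a 2, and only (3,2) is open for it.
2 is placed in column 2, leaving (1,2) = 1.
1 is placed in row 1, which forces (1,3) = 5.
5 is placed in row 1, so (1,4) = 2.
Column 3 now contains 5; hence (2,3) = 1.
Column 3 now contains 5, which forces (5,3) = 2.
Column 4 now contains 2; hence (5,4) = 1.
1 is placed in row 2, leaving (2,1) = 2.
The 3 cells of cage f must have product 40, leaving (2,5) = 5.
Column 4 already has 1, which forces (3,4) = 5.
The two cells of cage c must have quotient 5, which forces (3,5) = 1.
Cage g has sum 7; hence (4,1) = 1.
Cage b has sum 6, leaving (4,5) = 2.
2 is placed in row 5, leaving (5,1) = 5.
The full grid is 3 1 5 2 4 / 2 3 1 4 5 / 4 2 3 5 1 / 1 5 4 3 2 / 5 4 2 1 3.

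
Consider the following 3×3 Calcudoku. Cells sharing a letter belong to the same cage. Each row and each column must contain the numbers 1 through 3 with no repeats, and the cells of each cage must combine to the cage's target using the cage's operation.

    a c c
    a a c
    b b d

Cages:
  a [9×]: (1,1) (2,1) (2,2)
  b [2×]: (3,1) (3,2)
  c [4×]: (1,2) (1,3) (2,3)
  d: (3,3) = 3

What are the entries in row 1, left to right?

3 2 1

The 3 cells of cage a must have product 9, which forces (1,1) = 3.
Cage c has product 4, which forces (1,2) = 2.
Cage c has product 4; hence (1,3) = 1.
The 3 cells of cage a must have product 9, which forces (2,1) = 1.
Cage a needs product 9, leaving (2,2) = 3.
The 3 cells of cage c must have product 4, so (2,3) = 2.
Column 1 now contains 1, so (3,1) = 2.
Column 2 already has 2, which forces (3,2) = 1.
Cage d is given, which forces (3,3) = 3.
Filled in: 3 2 1 / 1 3 2 / 2 1 3.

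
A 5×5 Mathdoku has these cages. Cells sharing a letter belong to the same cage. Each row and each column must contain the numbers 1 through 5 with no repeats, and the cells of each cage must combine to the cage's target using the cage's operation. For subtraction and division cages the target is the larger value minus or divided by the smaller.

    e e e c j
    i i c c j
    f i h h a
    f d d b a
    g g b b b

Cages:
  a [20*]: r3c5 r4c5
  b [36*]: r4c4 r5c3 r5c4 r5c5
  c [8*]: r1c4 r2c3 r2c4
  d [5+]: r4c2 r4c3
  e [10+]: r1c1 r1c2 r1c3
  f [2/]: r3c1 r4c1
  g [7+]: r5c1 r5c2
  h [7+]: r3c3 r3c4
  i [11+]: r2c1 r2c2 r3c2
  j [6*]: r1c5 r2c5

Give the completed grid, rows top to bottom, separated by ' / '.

The 4 cells of cage b must have product 36, leaving r4c4 = 3.
Row 3 needs a 1, and only r3c1 is open for it.
Cage f needs two cells with quotient 2, so r4c1 = 2.
The only place for 5 in row 4 is r4c5.
Column 5 already has 5, so r3c5 = 4.
In row 3, 3 can only go at r3c2, so r3c2 = 3.
The 3 cells of cage i must have sum 11, so r2c1 = 3.
Cage i has sum 11, leaving r2c2 = 5.
Row 2 already has 3, leaving r2c5 = 2.
Column 1 now contains 3, which forces r5c1 = 5.
Column 1 now contains 5, leaving r1c1 = 4.
Cage e has sum 10, which forces r1c2 = 1.
Cage e needs sum 10, so r1c3 = 5.
Cage c needs product 8; hence r1c4 = 2.
2 is placed in column 5; hence r1c5 = 3.
Column 3 now contains 5, leaving r3c3 = 2.
2 is placed in column 4; hence r3c4 = 5.
Column 2 now contains 1, leaving r4c2 = 4.
Row 4 already has 4, leaving r4c3 = 1.
Cage g's pair has sum 7; hence r5c2 = 2.
3 is placed in column 5, so r5c5 = 1.
Column 3 already has 1, so r2c3 = 4.
Cage c needs product 8, leaving r2c4 = 1.
Cage b has product 36, so r5c3 = 3.
Row 5 now contains 1, so r5c4 = 4.

4 1 5 2 3 / 3 5 4 1 2 / 1 3 2 5 4 / 2 4 1 3 5 / 5 2 3 4 1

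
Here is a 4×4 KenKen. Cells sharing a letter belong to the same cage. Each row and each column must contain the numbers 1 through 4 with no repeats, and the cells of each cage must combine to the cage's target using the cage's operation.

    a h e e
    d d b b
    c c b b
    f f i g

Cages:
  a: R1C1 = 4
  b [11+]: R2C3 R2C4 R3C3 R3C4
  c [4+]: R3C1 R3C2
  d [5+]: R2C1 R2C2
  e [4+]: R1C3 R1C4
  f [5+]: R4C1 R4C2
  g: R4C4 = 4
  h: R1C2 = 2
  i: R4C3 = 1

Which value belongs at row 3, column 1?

A is a freebie, so R1C1 = 4.
Cage h is a single given cell, so R1C2 = 2.
I is a freebie, which forces R4C3 = 1.
Cage g is a single given cell; hence R4C4 = 4.
Column 3 now contains 1, leaving R1C3 = 3.
Cage e needs two cells with sum 4; hence R1C4 = 1.
Cage f's pair has sum 5, so R4C1 = 2.
Row 4 now contains 4, which forces R4C2 = 3.
Column 1 already has 2, leaving R2C1 = 1.
Column 2 already has 3, which forces R2C2 = 4.
Row 2 now contains 4, which forces R2C3 = 2.
Row 2 now contains 2, leaving R2C4 = 3.
Cage c needs two cells with sum 4, so R3C1 = 3.
Column 2 already has 3; hence R3C2 = 1.
Column 3 now contains 2, which forces R3C3 = 4.
Column 4 already has 3, so R3C4 = 2.
Completed grid: 4 2 3 1 / 1 4 2 3 / 3 1 4 2 / 2 3 1 4.

3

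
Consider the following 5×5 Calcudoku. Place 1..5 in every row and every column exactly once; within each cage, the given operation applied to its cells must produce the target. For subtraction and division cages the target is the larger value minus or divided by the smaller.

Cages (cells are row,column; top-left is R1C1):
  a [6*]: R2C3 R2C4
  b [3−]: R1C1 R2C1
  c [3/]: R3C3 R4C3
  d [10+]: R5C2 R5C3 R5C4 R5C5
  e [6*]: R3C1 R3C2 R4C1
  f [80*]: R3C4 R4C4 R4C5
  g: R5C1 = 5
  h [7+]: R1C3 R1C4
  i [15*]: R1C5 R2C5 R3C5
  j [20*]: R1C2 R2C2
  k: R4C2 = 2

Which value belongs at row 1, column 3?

5

Cage f has product 80; hence R3C4 = 4.
Cage k is given, so R4C2 = 2.
Cage f needs product 80, so R4C4 = 5.
Cage f has product 80; hence R4C5 = 4.
Cage g is given, leaving R5C1 = 5.
Cage e needs product 6, leaving R3C1 = 2.
Row 1 needs a 2, and only R1C4 is open for it.
The two cells of cage h must have sum 7, which forces R1C3 = 5.
Cage a needs two cells with product 6; hence R2C3 = 2.
Column 4 already has 2; hence R2C4 = 3.
Column 4 now contains 3; hence R5C4 = 1.
5 is placed in row 1, leaving R1C2 = 4.
The two cells of cage j must have product 20, which forces R2C2 = 5.
Row 2 already has 5, which forces R2C5 = 1.
Column 2 now contains 4; hence R5C2 = 3.
3 is placed in row 5, so R5C3 = 4.
Cage d needs sum 10; hence R5C5 = 2.
4 is placed in row 1; hence R1C1 = 1.
Column 5 already has 1, which forces R1C5 = 3.
Row 2 already has 1, which forces R2C1 = 4.
Column 2 now contains 3, leaving R3C2 = 1.
1 is placed in row 3, so R3C3 = 3.
The 3 cells of cage i must have product 15, so R3C5 = 5.
The 3 cells of cage e must have product 6, leaving R4C1 = 3.
Column 3 now contains 3; hence R4C3 = 1.
The full grid is 1 4 5 2 3 / 4 5 2 3 1 / 2 1 3 4 5 / 3 2 1 5 4 / 5 3 4 1 2.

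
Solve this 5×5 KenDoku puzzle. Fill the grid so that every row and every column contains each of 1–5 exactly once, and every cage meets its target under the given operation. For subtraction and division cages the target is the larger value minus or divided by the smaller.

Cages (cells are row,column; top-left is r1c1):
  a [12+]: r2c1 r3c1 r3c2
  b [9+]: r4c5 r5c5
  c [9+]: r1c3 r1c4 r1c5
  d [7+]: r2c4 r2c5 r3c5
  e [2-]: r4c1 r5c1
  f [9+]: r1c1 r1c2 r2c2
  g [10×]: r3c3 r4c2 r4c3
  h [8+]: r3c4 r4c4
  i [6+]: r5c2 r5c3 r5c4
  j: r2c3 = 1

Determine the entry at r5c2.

Cage j is given; hence r2c3 = 1.
Cage g needs product 10; hence r4c2 = 1.
The 3 cells of cage i must have sum 6, so r5c4 = 1.
Row 3 needs a 1, and only r3c5 is open for it.
Row 1 needs a 1, and only r1c1 is open for it.
The only place for 5 in row 1 is r1c2.
5 is placed in column 2, which forces r2c2 = 3.
Column 2 now contains 3, so r3c2 = 4.
Column 2 now contains 3; hence r5c2 = 2.
Row 5 already has 2, which forces r5c3 = 3.
The 3 cells of cage a must have sum 12, so r2c1 = 5.
Cage a needs sum 12; hence r3c1 = 3.
Row 3 now contains 3, leaving r3c4 = 5.
Column 1 already has 3, so r4c1 = 2.
Row 4 already has 2, which forces r4c3 = 5.
Column 4 now contains 5, so r4c4 = 3.
Row 4 now contains 5; hence r4c5 = 4.
5 is placed in column 1, which forces r5c1 = 4.
Column 5 already has 4, which forces r5c5 = 5.
Cage c needs sum 9, leaving r1c5 = 3.
Cage d needs sum 7, so r2c4 = 4.
Column 5 already has 4, which forces r2c5 = 2.
Row 3 already has 5, so r3c3 = 2.
2 is placed in column 3, which forces r1c3 = 4.
Column 4 already has 4; hence r1c4 = 2.
Filled in: 1 5 4 2 3 / 5 3 1 4 2 / 3 4 2 5 1 / 2 1 5 3 4 / 4 2 3 1 5.

2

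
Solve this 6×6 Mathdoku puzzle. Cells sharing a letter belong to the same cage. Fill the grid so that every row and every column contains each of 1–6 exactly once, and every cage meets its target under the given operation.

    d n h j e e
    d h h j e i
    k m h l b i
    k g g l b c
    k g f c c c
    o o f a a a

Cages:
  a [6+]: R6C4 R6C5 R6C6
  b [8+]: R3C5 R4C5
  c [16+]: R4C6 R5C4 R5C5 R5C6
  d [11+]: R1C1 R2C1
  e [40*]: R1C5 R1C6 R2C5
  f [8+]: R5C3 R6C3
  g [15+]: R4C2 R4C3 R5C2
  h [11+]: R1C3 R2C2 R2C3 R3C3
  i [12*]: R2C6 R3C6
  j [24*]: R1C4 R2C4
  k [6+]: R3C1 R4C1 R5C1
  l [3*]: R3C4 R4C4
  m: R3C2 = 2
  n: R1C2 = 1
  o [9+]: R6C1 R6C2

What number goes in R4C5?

Cage n is given, so R1C2 = 1.
Cage m is a single given cell, which forces R3C2 = 2.
The only place for 3 in row 1 is R1C3.
In row 2, 1 can only go at R2C3, so R2C3 = 1.
Cage h has sum 11, leaving R2C2 = 3.
1 is placed in column 3; hence R3C3 = 4.
In row 3, 5 can only go at R3C5, so R3C5 = 5.
Cage e has product 40, which forces R1C6 = 5.
Cage b needs two cells with sum 8, which forces R4C5 = 3.
5 is placed in row 1; hence R1C1 = 6.
6 is placed in row 1, so R1C4 = 4.
4 is placed in row 1, which forces R1C5 = 2.
Cage d needs two cells with sum 11, leaving R2C1 = 5.
Column 4 now contains 4, leaving R2C4 = 6.
2 is placed in column 5, which forces R2C5 = 4.
4 is placed in row 2; hence R2C6 = 2.
Cage l's pair has product 3, so R3C4 = 3.
3 is placed in row 3, which forces R3C6 = 6.
Row 4 already has 3, so R4C4 = 1.
Row 4 already has 1, which forces R4C6 = 4.
Column 4 now contains 1, so R6C4 = 2.
2 is placed in column 5, leaving R6C5 = 1.
Row 6 already has 1, which forces R6C6 = 3.
3 is placed in row 3; hence R3C1 = 1.
Row 4 already has 1, so R4C1 = 2.
Cage k has sum 6, which forces R5C1 = 3.
Cage g needs sum 15, which forces R5C2 = 4.
The two cells of cage f must have sum 8, so R5C3 = 2.
Column 4 already has 2; hence R5C4 = 5.
Column 5 now contains 1, so R5C5 = 6.
Column 6 now contains 3; hence R5C6 = 1.
3 is placed in row 6, which forces R6C1 = 4.
Cage o needs two cells with sum 9; hence R6C2 = 5.
Row 6 now contains 2, so R6C3 = 6.
5 is placed in column 2, so R4C2 = 6.
Column 3 already has 6, leaving R4C3 = 5.
Filled in: 6 1 3 4 2 5 / 5 3 1 6 4 2 / 1 2 4 3 5 6 / 2 6 5 1 3 4 / 3 4 2 5 6 1 / 4 5 6 2 1 3.

3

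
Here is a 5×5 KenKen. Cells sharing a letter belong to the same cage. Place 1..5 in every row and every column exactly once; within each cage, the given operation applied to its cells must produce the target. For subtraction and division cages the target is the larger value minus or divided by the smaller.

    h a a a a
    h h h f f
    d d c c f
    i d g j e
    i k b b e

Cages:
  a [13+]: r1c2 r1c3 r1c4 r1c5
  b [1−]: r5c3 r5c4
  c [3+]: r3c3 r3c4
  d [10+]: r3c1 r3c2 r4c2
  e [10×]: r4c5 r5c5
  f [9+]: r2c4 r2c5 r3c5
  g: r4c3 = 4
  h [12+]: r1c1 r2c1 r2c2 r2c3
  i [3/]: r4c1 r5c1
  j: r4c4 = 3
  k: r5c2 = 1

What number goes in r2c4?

2

Cage g is a single given cell, leaving r4c3 = 4.
Cage j is a single given cell; hence r4c4 = 3.
Cage k is a single given cell; hence r5c2 = 1.
Row 4 already has 3, leaving r4c1 = 1.
Row 5 now contains 1, so r5c1 = 3.
3 is placed in row 5, which forces r5c3 = 5.
Row 5 already has 5, which forces r5c5 = 2.
Cage d has sum 10; hence r3c2 = 3.
Column 5 already has 2, leaving r4c5 = 5.
2 is placed in row 5; hence r5c4 = 4.
Cage f has sum 9, leaving r2c5 = 3.
Cage d has sum 10, so r3c1 = 5.
5 is placed in row 4, so r4c2 = 2.
The 4 cells of cage a must have sum 13, so r1c3 = 3.
Cage h has sum 12; hence r2c2 = 5.
Row 2 already has 3, leaving r2c3 = 1.
5 is placed in row 2, so r2c4 = 2.
Column 3 already has 1, leaving r3c3 = 2.
Column 4 already has 2, so r3c4 = 1.
Row 3 already has 1, which forces r3c5 = 4.
The 4 cells of cage h must have sum 12, so r1c1 = 2.
Column 2 now contains 5; hence r1c2 = 4.
Column 4 now contains 1, leaving r1c4 = 5.
Column 5 now contains 4; hence r1c5 = 1.
2 is placed in row 2, which forces r2c1 = 4.
The full grid is 2 4 3 5 1 / 4 5 1 2 3 / 5 3 2 1 4 / 1 2 4 3 5 / 3 1 5 4 2.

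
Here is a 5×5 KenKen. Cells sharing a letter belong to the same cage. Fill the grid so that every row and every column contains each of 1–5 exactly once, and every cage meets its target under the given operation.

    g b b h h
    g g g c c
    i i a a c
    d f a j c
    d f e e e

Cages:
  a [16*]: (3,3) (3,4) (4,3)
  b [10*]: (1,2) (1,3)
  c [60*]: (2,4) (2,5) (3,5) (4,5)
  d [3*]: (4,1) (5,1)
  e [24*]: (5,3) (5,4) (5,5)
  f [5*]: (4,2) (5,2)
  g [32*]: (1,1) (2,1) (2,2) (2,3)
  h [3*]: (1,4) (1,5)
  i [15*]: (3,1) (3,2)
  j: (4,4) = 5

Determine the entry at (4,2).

The 4 cells of cage g must have product 32; hence (1,1) = 4.
Cage j is given, leaving (4,4) = 5.
5 is placed in row 4, so (4,2) = 1.
Cage f needs two cells with product 5, leaving (5,2) = 5.
5 is placed in column 2; hence (1,2) = 2.
The two cells of cage b must have product 10, which forces (1,3) = 5.
Column 2 now contains 2, leaving (2,2) = 4.
The two cells of cage i must have product 15, which forces (3,1) = 5.
5 is placed in column 2, leaving (3,2) = 3.
Row 4 already has 1; hence (4,1) = 3.
The two cells of cage d must have product 3, so (5,1) = 1.
Column 1 now contains 1, leaving (2,1) = 2.
Cage g has product 32, which forces (2,3) = 1.
Cage c needs product 60; hence (2,4) = 3.
Cage c needs product 60, which forces (2,5) = 5.
Column 3 now contains 1, leaving (3,3) = 4.
4 is placed in row 3, so (3,4) = 2.
Cage c needs product 60; hence (3,5) = 1.
4 is placed in column 3, so (4,3) = 2.
The 4 cells of cage c must have product 60, so (4,5) = 4.
Column 3 now contains 2, so (5,3) = 3.
2 is placed in column 4, leaving (5,4) = 4.
Row 5 already has 3, leaving (5,5) = 2.
Column 4 already has 3, leaving (1,4) = 1.
1 is placed in column 5, leaving (1,5) = 3.
Completed grid: 4 2 5 1 3 / 2 4 1 3 5 / 5 3 4 2 1 / 3 1 2 5 4 / 1 5 3 4 2.

1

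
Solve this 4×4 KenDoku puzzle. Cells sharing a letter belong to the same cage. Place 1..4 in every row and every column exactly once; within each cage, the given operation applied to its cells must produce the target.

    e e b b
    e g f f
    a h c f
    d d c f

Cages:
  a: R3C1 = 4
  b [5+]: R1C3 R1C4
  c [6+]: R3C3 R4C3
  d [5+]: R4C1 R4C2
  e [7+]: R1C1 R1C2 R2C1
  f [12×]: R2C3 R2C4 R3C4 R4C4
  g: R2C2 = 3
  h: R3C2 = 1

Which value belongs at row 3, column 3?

2

G is a freebie, which forces R2C2 = 3.
Cage a is given, which forces R3C1 = 4.
H is a freebie, leaving R3C2 = 1.
4 is placed in row 3, which forces R3C3 = 2.
Row 3 now contains 2, so R3C4 = 3.
Column 3 already has 2, so R4C3 = 4.
Column 3 already has 2; hence R2C3 = 1.
Cage f has product 12, leaving R2C4 = 4.
The two cells of cage d must have sum 5, so R4C1 = 3.
Row 4 now contains 4, which forces R4C2 = 2.
Cage f needs product 12, so R4C4 = 1.
The 3 cells of cage e must have sum 7, which forces R1C1 = 1.
Column 2 now contains 2, which forces R1C2 = 4.
Column 3 now contains 1, leaving R1C3 = 3.
Column 4 now contains 4, which forces R1C4 = 2.
Row 2 now contains 1, so R2C1 = 2.
Completed grid: 1 4 3 2 / 2 3 1 4 / 4 1 2 3 / 3 2 4 1.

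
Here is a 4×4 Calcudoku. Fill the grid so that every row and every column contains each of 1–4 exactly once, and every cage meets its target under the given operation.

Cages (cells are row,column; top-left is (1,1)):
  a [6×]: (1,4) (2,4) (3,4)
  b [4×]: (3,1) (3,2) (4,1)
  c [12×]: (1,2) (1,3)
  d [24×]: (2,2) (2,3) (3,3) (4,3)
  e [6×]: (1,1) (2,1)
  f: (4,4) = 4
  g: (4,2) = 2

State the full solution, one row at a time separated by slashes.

Cage g is given, leaving (4,2) = 2.
F is a freebie, which forces (4,4) = 4.
The 3 cells of cage b must have product 4, so (3,1) = 4.
Column 2 now contains 2, leaving (3,2) = 1.
2 is placed in row 4, so (4,1) = 1.
1 is placed in row 4, which forces (4,3) = 3.
The two cells of cage c must have product 12; hence (1,2) = 3.
Column 3 now contains 3, so (1,3) = 4.
Cage d has product 24, leaving (2,2) = 4.
Cage d needs product 24, which forces (2,3) = 1.
Column 3 now contains 3, leaving (3,3) = 2.
Row 3 already has 2, so (3,4) = 3.
3 is placed in row 1; hence (1,1) = 2.
The 3 cells of cage a must have product 6, so (1,4) = 1.
Cage e's pair has product 6, so (2,1) = 3.
Column 4 now contains 3, leaving (2,4) = 2.

2 3 4 1 / 3 4 1 2 / 4 1 2 3 / 1 2 3 4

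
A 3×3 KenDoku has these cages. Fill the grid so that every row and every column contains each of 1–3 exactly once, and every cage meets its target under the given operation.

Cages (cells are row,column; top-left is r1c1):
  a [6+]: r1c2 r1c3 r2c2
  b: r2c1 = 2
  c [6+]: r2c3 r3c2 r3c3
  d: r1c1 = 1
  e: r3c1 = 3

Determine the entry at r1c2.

3

Cage d is a single given cell, so r1c1 = 1.
B is a freebie, so r2c1 = 2.
E is a freebie; hence r3c1 = 3.
The 3 cells of cage a must have sum 6, leaving r2c2 = 1.
The 3 cells of cage c must have sum 6, leaving r2c3 = 3.
Column 2 now contains 1, which forces r3c2 = 2.
2 is placed in row 3, so r3c3 = 1.
Column 2 already has 2; hence r1c2 = 3.
Column 3 now contains 3, leaving r1c3 = 2.
Filled in: 1 3 2 / 2 1 3 / 3 2 1.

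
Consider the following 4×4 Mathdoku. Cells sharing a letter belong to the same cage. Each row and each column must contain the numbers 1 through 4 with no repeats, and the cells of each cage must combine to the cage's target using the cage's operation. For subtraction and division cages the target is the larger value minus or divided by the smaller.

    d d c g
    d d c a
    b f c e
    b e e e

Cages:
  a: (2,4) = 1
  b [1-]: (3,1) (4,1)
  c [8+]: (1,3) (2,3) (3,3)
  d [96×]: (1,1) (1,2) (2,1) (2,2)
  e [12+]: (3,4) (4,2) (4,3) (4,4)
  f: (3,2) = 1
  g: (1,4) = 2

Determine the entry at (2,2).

G is a freebie, leaving (1,4) = 2.
A is a freebie; hence (2,4) = 1.
Cage f is a single given cell, so (3,2) = 1.
The 3 cells of cage c must have sum 8, which forces (1,3) = 1.
Cage e needs sum 12, so (3,4) = 3.
Cage e has sum 12; hence (4,4) = 4.
Cage c has sum 8, leaving (2,3) = 3.
Row 3 now contains 3, which forces (3,3) = 4.
Column 3 already has 3, so (4,3) = 2.
Row 3 already has 4, so (3,1) = 2.
Row 4 already has 2, which forces (4,2) = 3.
The 4 cells of cage d must have product 96; hence (1,1) = 3.
Column 2 now contains 3, so (1,2) = 4.
2 is placed in column 1; hence (2,1) = 4.
Cage d needs product 96, so (2,2) = 2.
Row 4 now contains 3, so (4,1) = 1.
Filled in: 3 4 1 2 / 4 2 3 1 / 2 1 4 3 / 1 3 2 4.

2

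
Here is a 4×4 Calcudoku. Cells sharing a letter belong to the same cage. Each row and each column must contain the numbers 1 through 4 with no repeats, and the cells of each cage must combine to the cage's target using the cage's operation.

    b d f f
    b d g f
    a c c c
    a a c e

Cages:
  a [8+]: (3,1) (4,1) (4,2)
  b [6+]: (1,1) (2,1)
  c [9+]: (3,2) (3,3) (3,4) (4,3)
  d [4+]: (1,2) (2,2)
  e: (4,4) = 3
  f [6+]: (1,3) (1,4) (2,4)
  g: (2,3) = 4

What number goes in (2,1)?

2

Cage g is a single given cell, so (2,3) = 4.
E is a freebie, so (4,4) = 3.
Cage b needs two cells with sum 6; hence (1,1) = 4.
Row 2 already has 4, which forces (2,1) = 2.
Row 2 now contains 2, leaving (2,4) = 1.
Column 1 already has 2, which forces (3,1) = 3.
Row 3 already has 3, which forces (3,3) = 1.
Column 1 already has 4, so (4,1) = 1.
Column 3 already has 1, so (4,3) = 2.
Cage d's pair has sum 4, so (1,2) = 1.
Column 3 already has 1; hence (1,3) = 3.
Column 4 now contains 1, so (1,4) = 2.
1 is placed in row 2, which forces (2,2) = 3.
Column 4 now contains 2, so (3,4) = 4.
2 is placed in row 4, which forces (4,2) = 4.
4 is placed in row 3, so (3,2) = 2.
Completed grid: 4 1 3 2 / 2 3 4 1 / 3 2 1 4 / 1 4 2 3.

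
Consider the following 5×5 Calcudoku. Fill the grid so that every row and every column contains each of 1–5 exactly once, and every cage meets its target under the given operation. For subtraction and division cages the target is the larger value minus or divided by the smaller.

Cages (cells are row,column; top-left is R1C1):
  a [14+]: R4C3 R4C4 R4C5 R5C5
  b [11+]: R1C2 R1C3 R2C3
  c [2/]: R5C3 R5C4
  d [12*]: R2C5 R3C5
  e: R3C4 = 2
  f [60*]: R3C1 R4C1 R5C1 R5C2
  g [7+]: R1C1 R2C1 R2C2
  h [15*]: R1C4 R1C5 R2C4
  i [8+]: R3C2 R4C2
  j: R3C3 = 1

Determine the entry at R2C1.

Cage j is a single given cell, which forces R3C3 = 1.
Cage e is given, leaving R3C4 = 2.
Cage c needs two cells with quotient 2, leaving R5C3 = 2.
In row 4, 2 can only go at R4C5, so R4C5 = 2.
Row 4 needs a 1, and only R4C1 is open for it.
Row 5 needs a 1, and only R5C4 is open for it.
Cage h has product 15, which forces R1C5 = 1.
In row 2, 1 can only go at R2C2, so R2C2 = 1.
In row 2, 2 can only go at R2C1, so R2C1 = 2.
Column 1 already has 2, which forces R1C1 = 4.
The 3 cells of cage b must have sum 11, which forces R1C3 = 5.
5 is placed in row 1; hence R1C4 = 3.
Column 4 already has 3, leaving R2C4 = 5.
Column 4 already has 5, leaving R4C4 = 4.
Cage f needs product 60, which forces R5C2 = 4.
Row 1 now contains 3; hence R1C2 = 2.
Cage b has sum 11; hence R2C3 = 4.
Row 2 now contains 4, which forces R2C5 = 3.
3 is placed in column 5, which forces R3C5 = 4.
Row 4 already has 4, so R4C3 = 3.
The 4 cells of cage a must have sum 14; hence R5C5 = 5.
Cage f needs product 60, leaving R3C1 = 5.
The two cells of cage i must have sum 8, which forces R3C2 = 3.
3 is placed in row 4, leaving R4C2 = 5.
Row 5 now contains 5; hence R5C1 = 3.
Completed grid: 4 2 5 3 1 / 2 1 4 5 3 / 5 3 1 2 4 / 1 5 3 4 2 / 3 4 2 1 5.

2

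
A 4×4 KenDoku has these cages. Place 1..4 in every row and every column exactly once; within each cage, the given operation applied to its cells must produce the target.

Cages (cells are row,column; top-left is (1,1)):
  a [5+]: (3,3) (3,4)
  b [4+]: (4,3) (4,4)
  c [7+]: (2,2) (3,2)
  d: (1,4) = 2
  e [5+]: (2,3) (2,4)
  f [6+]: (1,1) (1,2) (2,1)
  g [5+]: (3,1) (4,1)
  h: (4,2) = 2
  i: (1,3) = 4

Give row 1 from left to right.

3 1 4 2

Cage i is a single given cell; hence (1,3) = 4.
D is a freebie; hence (1,4) = 2.
Cage h is given, so (4,2) = 2.
The 3 cells of cage f must have sum 6, leaving (2,1) = 2.
2 is placed in row 2, so (2,3) = 1.
Column 3 now contains 1, so (3,3) = 2.
Column 3 now contains 1, so (4,3) = 3.
3 is placed in row 4; hence (4,4) = 1.
Cage e's pair has sum 5, which forces (2,4) = 4.
Cage g's pair has sum 5, leaving (3,1) = 1.
Cage a needs two cells with sum 5, leaving (3,4) = 3.
Row 4 already has 1; hence (4,1) = 4.
1 is placed in column 1; hence (1,1) = 3.
Cage f has sum 6, leaving (1,2) = 1.
Row 2 now contains 4, so (2,2) = 3.
Row 3 now contains 3; hence (3,2) = 4.
The full grid is 3 1 4 2 / 2 3 1 4 / 1 4 2 3 / 4 2 3 1.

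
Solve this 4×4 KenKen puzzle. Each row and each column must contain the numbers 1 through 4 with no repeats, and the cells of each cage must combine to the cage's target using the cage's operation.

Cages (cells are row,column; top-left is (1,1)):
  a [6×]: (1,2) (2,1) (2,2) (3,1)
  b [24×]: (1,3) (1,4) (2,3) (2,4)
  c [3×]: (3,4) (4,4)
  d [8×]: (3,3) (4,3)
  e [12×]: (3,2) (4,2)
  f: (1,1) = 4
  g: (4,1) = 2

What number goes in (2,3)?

F is a freebie; hence (1,1) = 4.
Cage g is given, leaving (4,1) = 2.
Row 4 already has 2, which forces (4,3) = 4.
The 4 cells of cage b must have product 24, leaving (2,4) = 4.
Cage e's pair has product 12, which forces (3,2) = 4.
Column 3 already has 4; hence (3,3) = 2.
Row 4 already has 4; hence (4,2) = 3.
Row 4 now contains 3; hence (4,4) = 1.
The 4 cells of cage b must have product 24, leaving (1,4) = 2.
Column 4 already has 1, so (3,4) = 3.
Row 1 already has 2, which forces (1,2) = 1.
Row 1 now contains 1; hence (1,3) = 3.
Cage a has product 6; hence (2,1) = 3.
Cage a needs product 6, which forces (2,2) = 2.
Column 3 now contains 3, leaving (2,3) = 1.
Row 3 already has 3, which forces (3,1) = 1.
The full grid is 4 1 3 2 / 3 2 1 4 / 1 4 2 3 / 2 3 4 1.

1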